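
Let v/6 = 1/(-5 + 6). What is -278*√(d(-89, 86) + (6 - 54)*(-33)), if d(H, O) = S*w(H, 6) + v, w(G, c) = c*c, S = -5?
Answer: -278*√1410 ≈ -10439.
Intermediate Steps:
w(G, c) = c²
v = 6 (v = 6/(-5 + 6) = 6/1 = 6*1 = 6)
d(H, O) = -174 (d(H, O) = -5*6² + 6 = -5*36 + 6 = -180 + 6 = -174)
-278*√(d(-89, 86) + (6 - 54)*(-33)) = -278*√(-174 + (6 - 54)*(-33)) = -278*√(-174 - 48*(-33)) = -278*√(-174 + 1584) = -278*√1410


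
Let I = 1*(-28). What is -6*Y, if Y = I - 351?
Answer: 2274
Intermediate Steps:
I = -28
Y = -379 (Y = -28 - 351 = -379)
-6*Y = -6*(-379) = 2274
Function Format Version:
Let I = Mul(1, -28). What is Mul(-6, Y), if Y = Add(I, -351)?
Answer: 2274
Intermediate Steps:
I = -28
Y = -379 (Y = Add(-28, -351) = -379)
Mul(-6, Y) = Mul(-6, -379) = 2274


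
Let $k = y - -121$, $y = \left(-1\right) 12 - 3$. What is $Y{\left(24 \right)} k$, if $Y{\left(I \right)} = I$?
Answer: $2544$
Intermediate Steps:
$y = -15$ ($y = -12 - 3 = -15$)
$k = 106$ ($k = -15 - -121 = -15 + 121 = 106$)
$Y{\left(24 \right)} k = 24 \cdot 106 = 2544$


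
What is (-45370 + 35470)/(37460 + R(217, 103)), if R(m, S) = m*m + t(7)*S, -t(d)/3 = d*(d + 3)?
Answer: -1100/6991 ≈ -0.15735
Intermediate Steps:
t(d) = -3*d*(3 + d) (t(d) = -3*d*(d + 3) = -3*d*(3 + d))
R(m, S) = m² - 210*S (R(m, S) = m*m + (-3*7*(3 + 7))*S = m² + (-3*7*10)*S = m² - 210*S)
(-45370 + 35470)/(37460 + R(217, 103)) = (-45370 + 35470)/(37460 + (217² - 210*103)) = -9900/(37460 + (47089 - 21630)) = -9900/(37460 + 25459) = -9900/62919 = -9900*1/62919 = -1100/6991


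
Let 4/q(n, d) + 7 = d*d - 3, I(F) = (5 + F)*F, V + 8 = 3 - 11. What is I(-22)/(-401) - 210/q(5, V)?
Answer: -5179289/401 ≈ -12916.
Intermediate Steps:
V = -16 (V = -8 + (3 - 11) = -8 - 8 = -16)
I(F) = F*(5 + F)
q(n, d) = 4/(-10 + d²) (q(n, d) = 4/(-7 + (d*d - 3)) = 4/(-7 + (d² - 3)) = 4/(-7 + (-3 + d²)) = 4/(-10 + d²))
I(-22)/(-401) - 210/q(5, V) = -22*(5 - 22)/(-401) - 210/(4/(-10 + (-16)²)) = -22*(-17)*(-1/401) - 210/(4/(-10 + 256)) = 374*(-1/401) - 210/(4/246) = -374/401 - 210/(4*(1/246)) = -374/401 - 210/2/123 = -374/401 - 210*123/2 = -374/401 - 12915 = -5179289/401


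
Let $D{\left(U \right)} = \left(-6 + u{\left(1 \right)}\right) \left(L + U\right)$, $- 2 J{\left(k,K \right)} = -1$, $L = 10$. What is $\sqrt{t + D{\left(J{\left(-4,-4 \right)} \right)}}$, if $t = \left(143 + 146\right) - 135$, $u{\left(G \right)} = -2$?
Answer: $\sqrt{70} \approx 8.3666$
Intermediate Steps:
$J{\left(k,K \right)} = \frac{1}{2}$ ($J{\left(k,K \right)} = \left(- \frac{1}{2}\right) \left(-1\right) = \frac{1}{2}$)
$D{\left(U \right)} = -80 - 8 U$ ($D{\left(U \right)} = \left(-6 - 2\right) \left(10 + U\right) = - 8 \left(10 + U\right) = -80 - 8 U$)
$t = 154$ ($t = 289 - 135 = 154$)
$\sqrt{t + D{\left(J{\left(-4,-4 \right)} \right)}} = \sqrt{154 - 84} = \sqrt{70}$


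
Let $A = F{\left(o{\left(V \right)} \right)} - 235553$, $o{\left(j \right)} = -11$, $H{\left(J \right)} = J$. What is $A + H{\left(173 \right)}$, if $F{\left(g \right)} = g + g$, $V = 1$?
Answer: $-235402$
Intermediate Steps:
$F{\left(g \right)} = 2 g$
$A = -235575$ ($A = 2 \left(-11\right) - 235553 = -22 - 235553 = -235575$)
$A + H{\left(173 \right)} = -235575 + 173 = -235402$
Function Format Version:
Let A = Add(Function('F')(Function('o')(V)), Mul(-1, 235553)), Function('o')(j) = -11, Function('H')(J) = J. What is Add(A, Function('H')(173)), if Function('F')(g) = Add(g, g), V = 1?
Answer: -235402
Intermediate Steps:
Function('F')(g) = Mul(2, g)
A = -235575 (A = Add(Mul(2, -11), Mul(-1, 235553)) = Add(-22, -235553) = -235575)
Add(A, Function('H')(173)) = Add(-235575, 173) = -235402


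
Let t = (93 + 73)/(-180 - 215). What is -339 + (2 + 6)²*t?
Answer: -144529/395 ≈ -365.90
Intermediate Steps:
t = -166/395 (t = 166/(-395) = 166*(-1/395) = -166/395 ≈ -0.42025)
-339 + (2 + 6)²*t = -339 + (2 + 6)²*(-166/395) = -339 + 8²*(-166/395) = -339 + 64*(-166/395) = -339 - 10624/395 = -144529/395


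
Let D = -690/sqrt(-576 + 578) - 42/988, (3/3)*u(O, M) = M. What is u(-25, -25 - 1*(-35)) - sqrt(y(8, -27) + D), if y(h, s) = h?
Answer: 10 - sqrt(1941914 - 84192420*sqrt(2))/494 ≈ 10.0 - 21.908*I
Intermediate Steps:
u(O, M) = M
D = -21/494 - 345*sqrt(2) (D = -690*sqrt(2)/2 - 42*1/988 = -345*sqrt(2) - 21/494 = -21/494 - 345*sqrt(2) ≈ -487.95)
u(-25, -25 - 1*(-35)) - sqrt(y(8, -27) + D) = (-25 - 1*(-35)) - sqrt(8 + (-21/494 - 345*sqrt(2))) = (-25 + 35) - sqrt(3931/494 - 345*sqrt(2)) = 10 - sqrt(3931/494 - 345*sqrt(2))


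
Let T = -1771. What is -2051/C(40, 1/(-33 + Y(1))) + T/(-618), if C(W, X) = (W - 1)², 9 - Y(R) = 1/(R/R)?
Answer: 475391/313326 ≈ 1.5172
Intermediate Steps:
Y(R) = 8 (Y(R) = 9 - 1/(R/R) = 9 - 1/1 = 9 - 1*1 = 9 - 1 = 8)
C(W, X) = (-1 + W)²
-2051/C(40, 1/(-33 + Y(1))) + T/(-618) = -2051/(-1 + 40)² - 1771/(-618) = -2051/(39²) - 1771*(-1/618) = -2051/1521 + 1771/618 = 475391/313326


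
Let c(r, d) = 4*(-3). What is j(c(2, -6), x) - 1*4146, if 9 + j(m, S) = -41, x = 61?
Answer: -4196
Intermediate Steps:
c(r, d) = -12
j(m, S) = -50 (j(m, S) = -9 - 41 = -50)
j(c(2, -6), x) - 1*4146 = -50 - 1*4146 = -50 - 4146 = -4196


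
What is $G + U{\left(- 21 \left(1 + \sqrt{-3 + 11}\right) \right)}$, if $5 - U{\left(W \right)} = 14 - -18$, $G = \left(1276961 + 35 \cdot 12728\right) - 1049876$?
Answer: $672538$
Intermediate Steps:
$G = 672565$ ($G = \left(1276961 + 445480\right) - 1049876 = 1722441 - 1049876 = 672565$)
$U{\left(W \right)} = -27$ ($U{\left(W \right)} = 5 - \left(14 - -18\right) = 5 - \left(14 + 18\right) = 5 - 32 = -27$)
$G + U{\left(- 21 \left(1 + \sqrt{-3 + 11}\right) \right)} = 672565 - 27 = 672538$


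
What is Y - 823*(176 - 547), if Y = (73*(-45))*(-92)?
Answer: 607553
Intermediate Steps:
Y = 302220 (Y = -3285*(-92) = 302220)
Y - 823*(176 - 547) = 302220 - 823*(176 - 547) = 302220 - 823*(-371) = 302220 + 305333 = 607553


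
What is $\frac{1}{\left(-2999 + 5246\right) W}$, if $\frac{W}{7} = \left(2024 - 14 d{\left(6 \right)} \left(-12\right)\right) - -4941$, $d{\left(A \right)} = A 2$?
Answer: $\frac{1}{141262149} \approx 7.079 \cdot 10^{-9}$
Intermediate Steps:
$d{\left(A \right)} = 2 A$
$W = 62867$ ($W = 7 \left(\left(2024 - 14 \cdot 2 \cdot 6 \left(-12\right)\right) - -4941\right) = 7 \left(\left(2024 - 14 \cdot 12 \left(-12\right)\right) + 4941\right) = 7 \left(\left(2024 - 168 \left(-12\right)\right) + 4941\right) = 7 \left(\left(2024 - -2016\right) + 4941\right) = 7 \left(\left(2024 + 2016\right) + 4941\right) = 7 \left(4040 + 4941\right) = 7 \cdot 8981 = 62867$)
$\frac{1}{\left(-2999 + 5246\right) W} = \frac{1}{\left(-2999 + 5246\right) 62867} = \frac{1}{2247} \cdot \frac{1}{62867} = \frac{1}{141262149}$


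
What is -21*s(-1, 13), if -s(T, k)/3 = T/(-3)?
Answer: 21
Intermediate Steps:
s(T, k) = T (s(T, k) = -3*T/(-3) = -3*T*(-1)/3 = -(-1)*T = T)
-21*s(-1, 13) = -21*(-1) = 21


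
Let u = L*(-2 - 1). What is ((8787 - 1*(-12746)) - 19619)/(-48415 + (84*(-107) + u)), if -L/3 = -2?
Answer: -1914/57421 ≈ -0.033333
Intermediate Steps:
L = 6 (L = -3*(-2) = 6)
u = -18 (u = 6*(-2 - 1) = 6*(-3) = -18)
((8787 - 1*(-12746)) - 19619)/(-48415 + (84*(-107) + u)) = ((8787 - 1*(-12746)) - 19619)/(-48415 + (84*(-107) - 18)) = ((8787 + 12746) - 19619)/(-48415 + (-8988 - 18)) = (21533 - 19619)/(-48415 - 9006) = 1914/(-57421) = 1914*(-1/57421) = -1914/57421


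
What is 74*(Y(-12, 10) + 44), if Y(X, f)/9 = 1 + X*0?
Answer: 3922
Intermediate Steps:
Y(X, f) = 9 (Y(X, f) = 9*(1 + X*0) = 9*(1 + 0) = 9*1 = 9)
74*(Y(-12, 10) + 44) = 74*(9 + 44) = 74*53 = 3922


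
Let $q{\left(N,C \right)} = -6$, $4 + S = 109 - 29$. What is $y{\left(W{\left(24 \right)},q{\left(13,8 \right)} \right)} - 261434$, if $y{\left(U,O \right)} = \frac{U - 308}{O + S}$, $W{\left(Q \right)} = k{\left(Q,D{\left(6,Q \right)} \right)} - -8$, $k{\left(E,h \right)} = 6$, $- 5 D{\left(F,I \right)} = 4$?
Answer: $- \frac{1307191}{5} \approx -2.6144 \cdot 10^{5}$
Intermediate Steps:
$D{\left(F,I \right)} = - \frac{4}{5}$ ($D{\left(F,I \right)} = \left(- \frac{1}{5}\right) 4 = - \frac{4}{5}$)
$S = 76$ ($S = -4 + \left(109 - 29\right) = -4 + 80 = 76$)
$W{\left(Q \right)} = 14$ ($W{\left(Q \right)} = 6 - -8 = 6 + 8 = 14$)
$y{\left(U,O \right)} = \frac{-308 + U}{76 + O}$ ($y{\left(U,O \right)} = \frac{U - 308}{O + 76} = \frac{-308 + U}{76 + O}$)
$y{\left(W{\left(24 \right)},q{\left(13,8 \right)} \right)} - 261434 = \frac{-308 + 14}{76 - 6} - 261434 = \frac{1}{70} \left(-294\right) - 261434 = - \frac{21}{5} - 261434 = - \frac{1307191}{5}$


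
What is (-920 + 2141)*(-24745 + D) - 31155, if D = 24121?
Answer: -793059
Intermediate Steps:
(-920 + 2141)*(-24745 + D) - 31155 = (-920 + 2141)*(-24745 + 24121) - 31155 = 1221*(-624) - 31155 = -761904 - 31155 = -793059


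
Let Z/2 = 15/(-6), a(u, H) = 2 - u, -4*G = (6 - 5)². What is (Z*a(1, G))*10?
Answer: -50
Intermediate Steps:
G = -¼ (G = -(6 - 5)²/4 = -¼*1² = -¼*1 = -¼ ≈ -0.25000)
Z = -5 (Z = 2*(15/(-6)) = 2*(15*(-⅙)) = 2*(-5/2) = -5)
(Z*a(1, G))*10 = -5*(2 - 1*1)*10 = -5*(2 - 1)*10 = -5*1*10 = -5*10 = -50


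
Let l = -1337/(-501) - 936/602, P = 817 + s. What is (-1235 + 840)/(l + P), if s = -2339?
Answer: 59566395/229351153 ≈ 0.25972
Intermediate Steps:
P = -1522 (P = 817 - 2339 = -1522)
l = 167969/150801 (l = -1337*(-1/501) - 936*1/602 = 1337/501 - 468/301 = 167969/150801 ≈ 1.1138)
(-1235 + 840)/(l + P) = (-1235 + 840)/(167969/150801 - 1522) = -395/(-229351153/150801) = -395*(-150801/229351153) = 59566395/229351153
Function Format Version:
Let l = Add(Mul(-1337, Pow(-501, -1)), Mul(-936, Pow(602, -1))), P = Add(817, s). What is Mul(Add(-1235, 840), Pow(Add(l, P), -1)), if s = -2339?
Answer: Rational(59566395, 229351153) ≈ 0.25972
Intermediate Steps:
P = -1522 (P = Add(817, -2339) = -1522)
l = Rational(167969, 150801) (l = Add(Mul(-1337, Rational(-1, 501)), Mul(-936, Rational(1, 602))) = Add(Rational(1337, 501), Rational(-468, 301)) = Rational(167969, 150801) ≈ 1.1138)
Mul(Add(-1235, 840), Pow(Add(l, P), -1)) = Mul(Add(-1235, 840), Pow(Add(Rational(167969, 150801), -1522), -1)) = Mul(-395, Pow(Rational(-229351153, 150801), -1)) = Mul(-395, Rational(-150801, 229351153)) = Rational(59566395, 229351153)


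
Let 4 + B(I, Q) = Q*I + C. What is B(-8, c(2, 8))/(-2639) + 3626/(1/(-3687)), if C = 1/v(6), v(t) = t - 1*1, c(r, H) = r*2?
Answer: -176404772911/13195 ≈ -1.3369e+7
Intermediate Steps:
c(r, H) = 2*r
v(t) = -1 + t (v(t) = t - 1 = -1 + t)
C = 1/5 (C = 1/(-1 + 6) = 1/5 ≈ 0.20000)
B(I, Q) = -19/5 + I*Q (B(I, Q) = -4 + (Q*I + 1/5) = -4 + (I*Q + 1/5) = -4 + (1/5 + I*Q) = -19/5 + I*Q)
B(-8, c(2, 8))/(-2639) + 3626/(1/(-3687)) = (-19/5 - 16*2)/(-2639) + 3626/(1/(-3687)) = (-19/5 - 8*4)*(-1/2639) + 3626/(-1/3687) = (-19/5 - 32)*(-1/2639) + 3626*(-3687) = -179/5*(-1/2639) - 13369062 = 179/13195 - 13369062 = -176404772911/13195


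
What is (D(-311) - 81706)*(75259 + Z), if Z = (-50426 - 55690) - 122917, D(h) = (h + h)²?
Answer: -46928441772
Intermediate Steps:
D(h) = 4*h² (D(h) = (2*h)² = 4*h²)
Z = -229033 (Z = -106116 - 122917 = -229033)
(D(-311) - 81706)*(75259 + Z) = (4*(-311)² - 81706)*(75259 - 229033) = (4*96721 - 81706)*(-153774) = (386884 - 81706)*(-153774) = 305178*(-153774) = -46928441772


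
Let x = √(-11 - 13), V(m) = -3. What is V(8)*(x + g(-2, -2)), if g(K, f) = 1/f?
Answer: 3/2 - 6*I*√6 ≈ 1.5 - 14.697*I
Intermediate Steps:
g(K, f) = 1/f
x = 2*I*√6 (x = √(-24) = 2*I*√6 ≈ 4.899*I)
V(8)*(x + g(-2, -2)) = -3*(2*I*√6 + 1/(-2)) = -3*(2*I*√6 - ½) = -3*(-½ + 2*I*√6) = 3/2 - 6*I*√6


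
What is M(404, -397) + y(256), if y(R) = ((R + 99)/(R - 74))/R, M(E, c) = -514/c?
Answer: 24089223/18497024 ≈ 1.3023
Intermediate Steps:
y(R) = (99 + R)/(R*(-74 + R)) (y(R) = ((99 + R)/(-74 + R))/R = (99 + R)/(R*(-74 + R)))
M(404, -397) + y(256) = -514/(-397) + (99 + 256)/(256*(-74 + 256)) = -514*(-1/397) + (1/256)*355/182 = 514/397 + (1/256)*(1/182)*355 = 514/397 + 355/46592 = 24089223/18497024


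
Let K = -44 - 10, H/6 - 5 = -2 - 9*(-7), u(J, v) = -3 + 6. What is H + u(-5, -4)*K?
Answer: 234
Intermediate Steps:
u(J, v) = 3
H = 396 (H = 30 + 6*(-2 - 9*(-7)) = 30 + 6*(-2 + 63) = 30 + 6*61 = 30 + 366 = 396)
K = -54
H + u(-5, -4)*K = 396 + 3*(-54) = 396 - 162 = 234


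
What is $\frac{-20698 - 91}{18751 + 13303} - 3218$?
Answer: $- \frac{103170561}{32054} \approx -3218.6$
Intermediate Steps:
$\frac{-20698 - 91}{18751 + 13303} - 3218 = - \frac{20789}{32054} - 3218 = - \frac{103170561}{32054}$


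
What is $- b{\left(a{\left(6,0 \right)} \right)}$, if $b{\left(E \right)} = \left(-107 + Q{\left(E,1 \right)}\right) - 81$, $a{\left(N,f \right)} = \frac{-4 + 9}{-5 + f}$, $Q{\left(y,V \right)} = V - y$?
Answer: $186$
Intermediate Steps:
$a{\left(N,f \right)} = \frac{5}{-5 + f}$
$b{\left(E \right)} = -187 - E$ ($b{\left(E \right)} = \left(-107 - \left(-1 + E\right)\right) - 81 = \left(-106 - E\right) - 81 = -187 - E$)
$- b{\left(a{\left(6,0 \right)} \right)} = - (-187 - \frac{5}{-5 + 0}) = - (-187 - \frac{5}{-5}) = - (-187 - 5 \left(- \frac{1}{5}\right)) = - (-187 - -1) = - (-187 + 1) = \left(-1\right) \left(-186\right) = 186$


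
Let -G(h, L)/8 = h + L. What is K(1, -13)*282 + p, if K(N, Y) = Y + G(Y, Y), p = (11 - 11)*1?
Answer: 54990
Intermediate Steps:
G(h, L) = -8*L - 8*h (G(h, L) = -8*(h + L) = -8*(L + h) = -8*L - 8*h)
p = 0 (p = 0*1 = 0)
K(N, Y) = -15*Y (K(N, Y) = Y + (-8*Y - 8*Y) = Y - 16*Y = -15*Y)
K(1, -13)*282 + p = -15*(-13)*282 + 0 = 195*282 + 0 = 54990 + 0 = 54990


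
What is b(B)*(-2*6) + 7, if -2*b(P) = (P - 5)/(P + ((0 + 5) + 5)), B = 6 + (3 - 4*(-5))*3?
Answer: 203/17 ≈ 11.941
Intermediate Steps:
B = 75 (B = 6 + (3 - 1*(-20))*3 = 6 + (3 + 20)*3 = 6 + 23*3 = 6 + 69 = 75)
b(P) = -(-5 + P)/(2*(10 + P)) (b(P) = -(P - 5)/(2*(P + ((0 + 5) + 5))) = -(-5 + P)/(2*(P + (5 + 5))) = -(-5 + P)/(2*(P + 10)) = -(-5 + P)/(2*(10 + P)))
b(B)*(-2*6) + 7 = ((5 - 1*75)/(2*(10 + 75)))*(-2*6) + 7 = ((½)*(5 - 75)/85)*(-12) + 7 = ((½)*(1/85)*(-70))*(-12) + 7 = -7/17*(-12) + 7 = 84/17 + 7 = 203/17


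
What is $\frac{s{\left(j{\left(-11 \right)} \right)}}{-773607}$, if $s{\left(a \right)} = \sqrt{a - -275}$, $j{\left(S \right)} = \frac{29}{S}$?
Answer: $- \frac{2 \sqrt{8239}}{8509677} \approx -2.1333 \cdot 10^{-5}$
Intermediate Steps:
$s{\left(a \right)} = \sqrt{275 + a}$ ($s{\left(a \right)} = \sqrt{a + 275} = \sqrt{275 + a}$)
$\frac{s{\left(j{\left(-11 \right)} \right)}}{-773607} = \frac{\sqrt{275 + \frac{29}{-11}}}{-773607} = \sqrt{275 + 29 \left(- \frac{1}{11}\right)} \left(- \frac{1}{773607}\right) = \sqrt{275 - \frac{29}{11}} \left(- \frac{1}{773607}\right) = \sqrt{\frac{2996}{11}} \left(- \frac{1}{773607}\right) = \frac{2 \sqrt{8239}}{11} \left(- \frac{1}{773607}\right) = - \frac{2 \sqrt{8239}}{8509677}$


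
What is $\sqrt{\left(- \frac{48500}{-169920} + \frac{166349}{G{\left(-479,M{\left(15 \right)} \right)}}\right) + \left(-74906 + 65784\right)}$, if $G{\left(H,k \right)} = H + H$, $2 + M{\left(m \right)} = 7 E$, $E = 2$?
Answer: $\frac{5 i \sqrt{42762549097309}}{339132} \approx 96.412 i$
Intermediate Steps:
$M{\left(m \right)} = 12$ ($M{\left(m \right)} = -2 + 7 \cdot 2 = -2 + 14 = 12$)
$G{\left(H,k \right)} = 2 H$
$\sqrt{\left(- \frac{48500}{-169920} + \frac{166349}{G{\left(-479,M{\left(15 \right)} \right)}}\right) + \left(-74906 + 65784\right)} = \sqrt{\left(- \frac{48500}{-169920} + \frac{166349}{2 \left(-479\right)}\right) + \left(-74906 + 65784\right)} = \sqrt{\left(\left(-48500\right) \left(- \frac{1}{169920}\right) + \frac{166349}{-958}\right) - 9122} = \sqrt{\left(\frac{2425}{8496} + 166349 \left(- \frac{1}{958}\right)\right) - 9122} = \sqrt{\left(\frac{2425}{8496} - \frac{166349}{958}\right) - 9122} = \sqrt{- \frac{705488977}{4069584} - 9122} = \sqrt{- \frac{37828234225}{4069584}} = \frac{5 i \sqrt{42762549097309}}{339132}$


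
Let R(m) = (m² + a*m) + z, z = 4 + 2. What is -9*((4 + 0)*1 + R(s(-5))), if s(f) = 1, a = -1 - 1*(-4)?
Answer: -126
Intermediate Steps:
a = 3 (a = -1 + 4 = 3)
z = 6
R(m) = 6 + m² + 3*m (R(m) = (m² + 3*m) + 6 = 6 + m² + 3*m)
-9*((4 + 0)*1 + R(s(-5))) = -9*((4 + 0)*1 + (6 + 1² + 3*1)) = -9*(4*1 + (6 + 1 + 3)) = -9*(4 + 10) = -9*14 = -126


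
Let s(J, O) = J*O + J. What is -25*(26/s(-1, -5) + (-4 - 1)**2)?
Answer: -1575/2 ≈ -787.50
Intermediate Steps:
s(J, O) = J + J*O
-25*(26/s(-1, -5) + (-4 - 1)**2) = -25*(26/((-(1 - 5))) + (-4 - 1)**2) = -25*(26/((-1*(-4))) + (-5)**2) = -25*(26/4 + 25) = -25*(26*(1/4) + 25) = -25*(13/2 + 25) = -25*63/2 = -1575/2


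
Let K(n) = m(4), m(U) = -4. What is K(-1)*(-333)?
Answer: 1332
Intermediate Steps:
K(n) = -4
K(-1)*(-333) = -4*(-333) = 1332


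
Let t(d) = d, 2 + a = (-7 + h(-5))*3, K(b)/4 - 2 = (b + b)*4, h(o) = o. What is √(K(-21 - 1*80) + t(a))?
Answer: I*√3262 ≈ 57.114*I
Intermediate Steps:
K(b) = 8 + 32*b (K(b) = 8 + 4*((b + b)*4) = 8 + 4*((2*b)*4) = 8 + 4*(8*b) = 8 + 32*b)
a = -38 (a = -2 + (-7 - 5)*3 = -2 - 12*3 = -2 - 36 = -38)
√(K(-21 - 1*80) + t(a)) = √((8 + 32*(-21 - 1*80)) - 38) = √((8 + 32*(-21 - 80)) - 38) = √((8 + 32*(-101)) - 38) = √((8 - 3232) - 38) = √(-3224 - 38) = √(-3262) = I*√3262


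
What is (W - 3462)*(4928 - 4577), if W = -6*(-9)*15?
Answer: -930852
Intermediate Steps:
W = 810 (W = 54*15 = 810)
(W - 3462)*(4928 - 4577) = (810 - 3462)*(4928 - 4577) = -2652*351 = -930852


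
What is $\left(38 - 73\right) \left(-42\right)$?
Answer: $1470$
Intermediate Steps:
$\left(38 - 73\right) \left(-42\right) = \left(-35\right) \left(-42\right) = 1470$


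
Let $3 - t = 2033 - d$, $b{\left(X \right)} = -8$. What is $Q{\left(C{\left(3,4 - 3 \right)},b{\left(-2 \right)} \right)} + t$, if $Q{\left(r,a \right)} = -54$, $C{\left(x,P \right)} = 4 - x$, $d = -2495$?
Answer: $-4579$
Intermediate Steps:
$t = -4525$ ($t = 3 - \left(2033 - -2495\right) = 3 - \left(2033 + 2495\right) = 3 - 4528 = -4525$)
$Q{\left(C{\left(3,4 - 3 \right)},b{\left(-2 \right)} \right)} + t = -54 - 4525 = -4579$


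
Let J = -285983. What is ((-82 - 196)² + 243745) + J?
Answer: 35046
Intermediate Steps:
((-82 - 196)² + 243745) + J = ((-82 - 196)² + 243745) - 285983 = ((-278)² + 243745) - 285983 = (77284 + 243745) - 285983 = 321029 - 285983 = 35046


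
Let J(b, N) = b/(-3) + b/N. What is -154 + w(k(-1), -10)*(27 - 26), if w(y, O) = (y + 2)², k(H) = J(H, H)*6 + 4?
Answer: 42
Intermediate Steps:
J(b, N) = -b/3 + b/N (J(b, N) = b*(-⅓) + b/N = -b/3 + b/N)
k(H) = 10 - 2*H (k(H) = (-H/3 + H/H)*6 + 4 = (-H/3 + 1)*6 + 4 = (1 - H/3)*6 + 4 = (6 - 2*H) + 4 = 10 - 2*H)
w(y, O) = (2 + y)²
-154 + w(k(-1), -10)*(27 - 26) = -154 + (2 + (10 - 2*(-1)))²*(27 - 26) = -154 + (2 + (10 + 2))²*1 = -154 + (2 + 12)²*1 = -154 + 14²*1 = -154 + 196*1 = -154 + 196 = 42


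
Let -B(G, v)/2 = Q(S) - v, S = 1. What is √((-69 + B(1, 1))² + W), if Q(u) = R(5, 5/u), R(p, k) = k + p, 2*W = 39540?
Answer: √27339 ≈ 165.35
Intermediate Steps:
W = 19770 (W = (½)*39540 = 19770)
Q(u) = 5 + 5/u (Q(u) = 5/u + 5 = 5 + 5/u)
B(G, v) = -20 + 2*v (B(G, v) = -2*((5 + 5/1) - v) = -2*((5 + 5*1) - v) = -2*((5 + 5) - v) = -2*(10 - v) = -20 + 2*v)
√((-69 + B(1, 1))² + W) = √((-69 + (-20 + 2*1))² + 19770) = √((-69 + (-20 + 2))² + 19770) = √((-69 - 18)² + 19770) = √((-87)² + 19770) = √(7569 + 19770) = √27339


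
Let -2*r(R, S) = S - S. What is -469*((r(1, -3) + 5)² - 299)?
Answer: 128506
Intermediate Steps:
r(R, S) = 0 (r(R, S) = -(S - S)/2 = -½*0 = 0)
-469*((r(1, -3) + 5)² - 299) = -469*((0 + 5)² - 299) = -469*(5² - 299) = -469*(25 - 299) = -469*(-274) = 128506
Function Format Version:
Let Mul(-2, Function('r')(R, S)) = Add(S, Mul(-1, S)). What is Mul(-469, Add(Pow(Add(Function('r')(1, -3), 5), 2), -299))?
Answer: 128506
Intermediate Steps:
Function('r')(R, S) = 0 (Function('r')(R, S) = Mul(Rational(-1, 2), Add(S, Mul(-1, S))) = Mul(Rational(-1, 2), 0) = 0)
Mul(-469, Add(Pow(Add(Function('r')(1, -3), 5), 2), -299)) = Mul(-469, Add(Pow(Add(0, 5), 2), -299)) = Mul(-469, Add(Pow(5, 2), -299)) = Mul(-469, Add(25, -299)) = Mul(-469, -274) = 128506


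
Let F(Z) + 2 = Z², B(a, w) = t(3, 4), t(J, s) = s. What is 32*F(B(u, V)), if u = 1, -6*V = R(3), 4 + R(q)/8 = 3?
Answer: 448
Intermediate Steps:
R(q) = -8 (R(q) = -32 + 8*3 = -32 + 24 = -8)
V = 4/3 (V = -⅙*(-8) = 4/3 ≈ 1.3333)
B(a, w) = 4
F(Z) = -2 + Z²
32*F(B(u, V)) = 32*(-2 + 4²) = 32*(-2 + 16) = 32*14 = 448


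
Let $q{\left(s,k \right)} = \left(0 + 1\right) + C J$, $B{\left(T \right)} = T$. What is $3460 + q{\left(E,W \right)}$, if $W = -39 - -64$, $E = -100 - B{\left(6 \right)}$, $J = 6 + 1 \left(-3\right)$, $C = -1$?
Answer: $3458$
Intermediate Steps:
$J = 3$ ($J = 6 - 3 = 3$)
$E = -106$ ($E = -100 - 6 = -106$)
$W = 25$ ($W = -39 + 64 = 25$)
$q{\left(s,k \right)} = -2$ ($q{\left(s,k \right)} = \left(0 + 1\right) - 3 = 1 - 3 = -2$)
$3460 + q{\left(E,W \right)} = 3460 - 2 = 3458$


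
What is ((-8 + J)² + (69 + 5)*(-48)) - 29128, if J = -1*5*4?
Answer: -31896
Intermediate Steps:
J = -20 (J = -5*4 = -20)
((-8 + J)² + (69 + 5)*(-48)) - 29128 = ((-8 - 20)² + (69 + 5)*(-48)) - 29128 = ((-28)² + 74*(-48)) - 29128 = (784 - 3552) - 29128 = -2768 - 29128 = -31896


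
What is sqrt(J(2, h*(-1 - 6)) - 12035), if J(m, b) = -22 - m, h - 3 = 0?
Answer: I*sqrt(12059) ≈ 109.81*I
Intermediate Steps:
h = 3 (h = 3 + 0 = 3)
sqrt(J(2, h*(-1 - 6)) - 12035) = sqrt((-22 - 1*2) - 12035) = sqrt((-22 - 2) - 12035) = sqrt(-24 - 12035) = sqrt(-12059) = I*sqrt(12059)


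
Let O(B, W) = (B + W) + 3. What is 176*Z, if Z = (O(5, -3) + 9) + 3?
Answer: 2992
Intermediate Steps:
O(B, W) = 3 + B + W
Z = 17 (Z = ((3 + 5 - 3) + 9) + 3 = (5 + 9) + 3 = 14 + 3 = 17)
176*Z = 176*17 = 2992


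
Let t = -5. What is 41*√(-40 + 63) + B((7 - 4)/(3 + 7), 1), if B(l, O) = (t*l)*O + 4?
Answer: 5/2 + 41*√23 ≈ 199.13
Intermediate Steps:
B(l, O) = 4 - 5*O*l (B(l, O) = (-5*l)*O + 4 = -5*O*l + 4 = 4 - 5*O*l)
41*√(-40 + 63) + B((7 - 4)/(3 + 7), 1) = 41*√(-40 + 63) + (4 - 5*1*(7 - 4)/(3 + 7)) = 41*√23 + (4 - 5*1*3/10) = 41*√23 + (4 - 3/2) = 41*√23 + 5/2 = 5/2 + 41*√23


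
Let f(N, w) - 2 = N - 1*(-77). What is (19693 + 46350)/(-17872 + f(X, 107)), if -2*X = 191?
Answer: -132086/35777 ≈ -3.6919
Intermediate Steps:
X = -191/2 (X = -½*191 = -191/2 ≈ -95.500)
f(N, w) = 79 + N (f(N, w) = 2 + (N - 1*(-77)) = 2 + (N + 77) = 2 + (77 + N) = 79 + N)
(19693 + 46350)/(-17872 + f(X, 107)) = (19693 + 46350)/(-17872 + (79 - 191/2)) = 66043/(-17872 - 33/2) = 66043/(-35777/2) = 66043*(-2/35777) = -132086/35777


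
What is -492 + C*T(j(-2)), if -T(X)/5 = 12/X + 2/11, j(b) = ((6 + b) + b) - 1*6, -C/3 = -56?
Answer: 20628/11 ≈ 1875.3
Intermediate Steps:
C = 168 (C = -3*(-56) = 168)
j(b) = 2*b (j(b) = (6 + 2*b) - 6 = 2*b)
T(X) = -10/11 - 60/X (T(X) = -5*(12/X + 2/11) = -5*(2/11 + 12/X) = -10/11 - 60/X)
-492 + C*T(j(-2)) = -492 + 168*(-10/11 - 60/(2*(-2))) = -492 + 168*(-10/11 - 60/(-4)) = -492 + 168*(-10/11 - 60*(-1/4)) = -492 + 168*(-10/11 + 15) = -492 + 168*(155/11) = -492 + 26040/11 = 20628/11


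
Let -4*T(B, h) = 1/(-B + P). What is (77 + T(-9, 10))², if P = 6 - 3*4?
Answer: 851929/144 ≈ 5916.2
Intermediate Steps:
P = -6 (P = 6 - 12 = -6)
T(B, h) = -1/(4*(-6 - B)) (T(B, h) = -1/(4*(-B - 6)) = -1/(4*(-6 - B)))
(77 + T(-9, 10))² = (77 + 1/(4*(6 - 9)))² = (77 + (¼)/(-3))² = (77 + (¼)*(-⅓))² = (77 - 1/12)² = (923/12)² = 851929/144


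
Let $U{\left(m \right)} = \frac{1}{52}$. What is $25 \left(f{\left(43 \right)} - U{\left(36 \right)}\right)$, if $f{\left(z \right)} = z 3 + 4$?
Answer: $\frac{172875}{52} \approx 3324.5$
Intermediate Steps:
$f{\left(z \right)} = 4 + 3 z$ ($f{\left(z \right)} = 3 z + 4 = 4 + 3 z$)
$U{\left(m \right)} = \frac{1}{52}$
$25 \left(f{\left(43 \right)} - U{\left(36 \right)}\right) = 25 \left(\left(4 + 3 \cdot 43\right) - \frac{1}{52}\right) = 25 \left(\left(4 + 129\right) - \frac{1}{52}\right) = 25 \left(133 - \frac{1}{52}\right) = 25 \cdot \frac{6915}{52} = \frac{172875}{52}$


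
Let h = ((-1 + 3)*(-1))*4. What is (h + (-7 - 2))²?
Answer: 289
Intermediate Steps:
h = -8 (h = (2*(-1))*4 = -2*4 = -8)
(h + (-7 - 2))² = (-8 + (-7 - 2))² = (-8 - 9)² = (-17)² = 289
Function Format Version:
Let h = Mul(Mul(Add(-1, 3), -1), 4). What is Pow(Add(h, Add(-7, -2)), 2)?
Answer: 289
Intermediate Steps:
h = -8 (h = Mul(Mul(2, -1), 4) = Mul(-2, 4) = -8)
Pow(Add(h, Add(-7, -2)), 2) = Pow(Add(-8, Add(-7, -2)), 2) = Pow(Add(-8, -9), 2) = Pow(-17, 2) = 289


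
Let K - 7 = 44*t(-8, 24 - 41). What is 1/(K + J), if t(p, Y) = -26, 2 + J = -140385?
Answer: -1/141524 ≈ -7.0659e-6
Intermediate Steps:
J = -140387 (J = -2 - 140385 = -140387)
K = -1137 (K = 7 + 44*(-26) = 7 - 1144 = -1137)
1/(K + J) = 1/(-1137 - 140387) = 1/(-141524) = -1/141524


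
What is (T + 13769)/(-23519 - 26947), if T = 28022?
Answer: -41791/50466 ≈ -0.82810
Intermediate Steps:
(T + 13769)/(-23519 - 26947) = (28022 + 13769)/(-23519 - 26947) = 41791/(-50466) = 41791*(-1/50466) = -41791/50466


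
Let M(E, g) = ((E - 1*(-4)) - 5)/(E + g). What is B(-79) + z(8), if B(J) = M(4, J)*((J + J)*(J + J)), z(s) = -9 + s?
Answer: -24989/25 ≈ -999.56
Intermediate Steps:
M(E, g) = (-1 + E)/(E + g) (M(E, g) = ((E + 4) - 5)/(E + g) = ((4 + E) - 5)/(E + g) = (-1 + E)/(E + g))
B(J) = 12*J²/(4 + J) (B(J) = ((-1 + 4)/(4 + J))*((J + J)*(J + J)) = (3/(4 + J))*((2*J)*(2*J)) = (3/(4 + J))*(4*J²) = 12*J²/(4 + J))
B(-79) + z(8) = 12*(-79)²/(4 - 79) + (-9 + 8) = 12*6241/(-75) - 1 = 12*6241*(-1/75) - 1 = -24964/25 - 1 = -24989/25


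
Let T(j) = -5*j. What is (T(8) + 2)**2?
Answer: 1444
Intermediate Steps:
(T(8) + 2)**2 = (-5*8 + 2)**2 = (-40 + 2)**2 = (-38)**2 = 1444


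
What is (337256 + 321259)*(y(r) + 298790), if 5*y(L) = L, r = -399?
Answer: 196705147353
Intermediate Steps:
y(L) = L/5
(337256 + 321259)*(y(r) + 298790) = (337256 + 321259)*((⅕)*(-399) + 298790) = 658515*(-399/5 + 298790) = 658515*(1493551/5) = 196705147353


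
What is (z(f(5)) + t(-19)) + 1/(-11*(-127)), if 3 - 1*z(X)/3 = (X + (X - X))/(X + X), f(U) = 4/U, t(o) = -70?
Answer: -174623/2794 ≈ -62.499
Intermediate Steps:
z(X) = 15/2 (z(X) = 9 - 3*(X + (X - X))/(X + X) = 9 - 3*(X + 0)/(2*X) = 9 - 3*X*1/(2*X) = 9 - 3*½ = 9 - 3/2 = 15/2)
(z(f(5)) + t(-19)) + 1/(-11*(-127)) = (15/2 - 70) + 1/(-11*(-127)) = -125/2 + 1/1397 = -174623/2794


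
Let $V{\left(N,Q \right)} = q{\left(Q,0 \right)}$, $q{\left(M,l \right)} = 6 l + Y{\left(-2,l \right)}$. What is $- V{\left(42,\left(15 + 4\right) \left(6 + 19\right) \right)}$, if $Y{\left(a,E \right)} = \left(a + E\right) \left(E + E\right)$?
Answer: $0$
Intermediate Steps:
$Y{\left(a,E \right)} = 2 E \left(E + a\right)$ ($Y{\left(a,E \right)} = \left(E + a\right) 2 E = 2 E \left(E + a\right)$)
$q{\left(M,l \right)} = 6 l + 2 l \left(-2 + l\right)$ ($q{\left(M,l \right)} = 6 l + 2 l \left(l - 2\right) = 6 l + 2 l \left(-2 + l\right)$)
$V{\left(N,Q \right)} = 0$ ($V{\left(N,Q \right)} = 2 \cdot 0 \left(1 + 0\right) = 2 \cdot 0 \cdot 1 = 0$)
$- V{\left(42,\left(15 + 4\right) \left(6 + 19\right) \right)} = \left(-1\right) 0 = 0$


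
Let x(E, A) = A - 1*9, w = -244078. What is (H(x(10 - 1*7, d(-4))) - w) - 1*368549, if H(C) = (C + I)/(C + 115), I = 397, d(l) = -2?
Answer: -6472299/52 ≈ -1.2447e+5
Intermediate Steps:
x(E, A) = -9 + A (x(E, A) = A - 9 = -9 + A)
H(C) = (397 + C)/(115 + C) (H(C) = (C + 397)/(C + 115) = (397 + C)/(115 + C))
(H(x(10 - 1*7, d(-4))) - w) - 1*368549 = ((397 + (-9 - 2))/(115 + (-9 - 2)) - 1*(-244078)) - 1*368549 = ((397 - 11)/(115 - 11) + 244078) - 368549 = (386/104 + 244078) - 368549 = ((1/104)*386 + 244078) - 368549 = (193/52 + 244078) - 368549 = 12692249/52 - 368549 = -6472299/52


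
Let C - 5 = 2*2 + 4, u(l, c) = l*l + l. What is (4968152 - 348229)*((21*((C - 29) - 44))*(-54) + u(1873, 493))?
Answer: 16530278530766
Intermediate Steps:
u(l, c) = l + l² (u(l, c) = l² + l = l + l²)
C = 13 (C = 5 + (2*2 + 4) = 5 + (4 + 4) = 5 + 8 = 13)
(4968152 - 348229)*((21*((C - 29) - 44))*(-54) + u(1873, 493)) = (4968152 - 348229)*((21*((13 - 29) - 44))*(-54) + 1873*(1 + 1873)) = 4619923*((21*(-16 - 44))*(-54) + 1873*1874) = 4619923*((21*(-60))*(-54) + 3510002) = 4619923*(-1260*(-54) + 3510002) = 4619923*(68040 + 3510002) = 4619923*3578042 = 16530278530766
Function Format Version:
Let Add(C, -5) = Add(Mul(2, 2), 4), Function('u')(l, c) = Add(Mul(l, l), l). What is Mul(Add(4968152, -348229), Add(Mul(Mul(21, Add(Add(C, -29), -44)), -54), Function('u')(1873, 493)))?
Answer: 16530278530766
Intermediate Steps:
Function('u')(l, c) = Add(l, Pow(l, 2)) (Function('u')(l, c) = Add(Pow(l, 2), l) = Add(l, Pow(l, 2)))
C = 13 (C = Add(5, Add(Mul(2, 2), 4)) = Add(5, Add(4, 4)) = Add(5, 8) = 13)
Mul(Add(4968152, -348229), Add(Mul(Mul(21, Add(Add(C, -29), -44)), -54), Function('u')(1873, 493))) = Mul(Add(4968152, -348229), Add(Mul(Mul(21, Add(Add(13, -29), -44)), -54), Mul(1873, Add(1, 1873)))) = Mul(4619923, Add(Mul(Mul(21, Add(-16, -44)), -54), Mul(1873, 1874))) = Mul(4619923, Add(Mul(Mul(21, -60), -54), 3510002)) = Mul(4619923, Add(Mul(-1260, -54), 3510002)) = Mul(4619923, Add(68040, 3510002)) = Mul(4619923, 3578042) = 16530278530766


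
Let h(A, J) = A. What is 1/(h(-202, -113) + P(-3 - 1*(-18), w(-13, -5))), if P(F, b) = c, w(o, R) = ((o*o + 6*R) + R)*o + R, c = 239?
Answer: 1/37 ≈ 0.027027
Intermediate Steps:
w(o, R) = R + o*(o² + 7*R) (w(o, R) = ((o² + 6*R) + R)*o + R = (o² + 7*R)*o + R = o*(o² + 7*R) + R = R + o*(o² + 7*R))
P(F, b) = 239
1/(h(-202, -113) + P(-3 - 1*(-18), w(-13, -5))) = 1/(-202 + 239) = 1/37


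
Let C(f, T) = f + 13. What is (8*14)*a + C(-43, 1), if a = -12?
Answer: -1374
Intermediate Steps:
C(f, T) = 13 + f
(8*14)*a + C(-43, 1) = (8*14)*(-12) + (13 - 43) = 112*(-12) - 30 = -1344 - 30 = -1374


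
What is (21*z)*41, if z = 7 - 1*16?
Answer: -7749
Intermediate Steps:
z = -9 (z = 7 - 16 = -9)
(21*z)*41 = (21*(-9))*41 = -189*41 = -7749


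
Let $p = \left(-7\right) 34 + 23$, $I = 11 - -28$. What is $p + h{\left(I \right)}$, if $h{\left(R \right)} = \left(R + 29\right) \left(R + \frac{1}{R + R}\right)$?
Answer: $\frac{95077}{39} \approx 2437.9$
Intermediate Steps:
$I = 39$ ($I = 11 + 28 = 39$)
$h{\left(R \right)} = \left(29 + R\right) \left(R + \frac{1}{2 R}\right)$
$p = -215$ ($p = -238 + 23 = -215$)
$p + h{\left(I \right)} = -215 + \left(\frac{1}{2} + 39^{2} + 29 \cdot 39 + \frac{29}{2 \cdot 39}\right) = -215 + \left(\frac{1}{2} + 1521 + 1131 + \frac{29}{2} \cdot \frac{1}{39}\right) = -215 + \left(\frac{1}{2} + 1521 + 1131 + \frac{29}{78}\right) = -215 + \frac{103462}{39} = \frac{95077}{39}$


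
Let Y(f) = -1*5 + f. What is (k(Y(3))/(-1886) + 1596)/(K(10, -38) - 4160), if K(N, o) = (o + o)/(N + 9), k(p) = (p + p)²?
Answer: -376255/981663 ≈ -0.38328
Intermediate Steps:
Y(f) = -5 + f
k(p) = 4*p² (k(p) = (2*p)² = 4*p²)
K(N, o) = 2*o/(9 + N) (K(N, o) = (2*o)/(9 + N) = 2*o/(9 + N))
(k(Y(3))/(-1886) + 1596)/(K(10, -38) - 4160) = ((4*(-5 + 3)²)/(-1886) + 1596)/(2*(-38)/(9 + 10) - 4160) = ((4*(-2)²)*(-1/1886) + 1596)/(2*(-38)/19 - 4160) = ((4*4)*(-1/1886) + 1596)/(2*(-38)*(1/19) - 4160) = (16*(-1/1886) + 1596)/(-4 - 4160) = (-8/943 + 1596)/(-4164) = (1505020/943)*(-1/4164) = -376255/981663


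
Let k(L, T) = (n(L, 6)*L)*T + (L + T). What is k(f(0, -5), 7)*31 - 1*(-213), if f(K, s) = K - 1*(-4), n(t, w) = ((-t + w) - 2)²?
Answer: 554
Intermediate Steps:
n(t, w) = (-2 + w - t)² (n(t, w) = ((w - t) - 2)² = (-2 + w - t)²)
f(K, s) = 4 + K (f(K, s) = K + 4 = 4 + K)
k(L, T) = L + T + L*T*(-4 + L)² (k(L, T) = ((2 + L - 1*6)²*L)*T + (L + T) = ((2 + L - 6)²*L)*T + (L + T) = ((-4 + L)²*L)*T + (L + T) = (L*(-4 + L)²)*T + (L + T) = L*T*(-4 + L)² + (L + T) = L + T + L*T*(-4 + L)²)
k(f(0, -5), 7)*31 - 1*(-213) = ((4 + 0) + 7 + (4 + 0)*7*(-4 + (4 + 0))²)*31 - 1*(-213) = (4 + 7 + 4*7*(-4 + 4)²)*31 + 213 = (4 + 7 + 4*7*0²)*31 + 213 = (4 + 7 + 4*7*0)*31 + 213 = (4 + 7 + 0)*31 + 213 = 11*31 + 213 = 341 + 213 = 554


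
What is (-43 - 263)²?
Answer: 93636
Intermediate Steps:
(-43 - 263)² = (-306)² = 93636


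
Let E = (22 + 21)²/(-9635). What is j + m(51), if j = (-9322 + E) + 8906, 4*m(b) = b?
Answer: -15548651/38540 ≈ -403.44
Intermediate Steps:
m(b) = b/4
E = -1849/9635 (E = 43²*(-1/9635) = 1849*(-1/9635) = -1849/9635 ≈ -0.19190)
j = -4010009/9635 (j = (-9322 - 1849/9635) + 8906 = -89819319/9635 + 8906 = -4010009/9635 ≈ -416.19)
j + m(51) = -4010009/9635 + (¼)*51 = -4010009/9635 + 51/4 = -15548651/38540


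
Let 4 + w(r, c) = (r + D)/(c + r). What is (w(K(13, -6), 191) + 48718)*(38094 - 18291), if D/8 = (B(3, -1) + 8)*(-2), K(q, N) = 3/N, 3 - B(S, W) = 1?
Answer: 122512665513/127 ≈ 9.6467e+8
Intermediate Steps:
B(S, W) = 2 (B(S, W) = 3 - 1*1 = 3 - 1 = 2)
D = -160 (D = 8*((2 + 8)*(-2)) = 8*(10*(-2)) = 8*(-20) = -160)
w(r, c) = -4 + (-160 + r)/(c + r) (w(r, c) = -4 + (r - 160)/(c + r) = -4 + (-160 + r)/(c + r))
(w(K(13, -6), 191) + 48718)*(38094 - 18291) = ((-160 - 4*191 - 9/(-6))/(191 + 3/(-6)) + 48718)*(38094 - 18291) = ((-160 - 764 - 9*(-1)/6)/(191 + 3*(-⅙)) + 48718)*19803 = ((-160 - 764 - 3*(-½))/(191 - ½) + 48718)*19803 = ((-160 - 764 + 3/2)/(381/2) + 48718)*19803 = ((2/381)*(-1845/2) + 48718)*19803 = (-615/127 + 48718)*19803 = (6186571/127)*19803 = 122512665513/127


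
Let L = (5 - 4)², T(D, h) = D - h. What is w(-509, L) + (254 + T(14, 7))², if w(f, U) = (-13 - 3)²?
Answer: 68377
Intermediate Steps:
L = 1 (L = 1² = 1)
w(f, U) = 256 (w(f, U) = (-16)² = 256)
w(-509, L) + (254 + T(14, 7))² = 256 + (254 + (14 - 1*7))² = 256 + (254 + (14 - 7))² = 256 + (254 + 7)² = 256 + 261² = 256 + 68121 = 68377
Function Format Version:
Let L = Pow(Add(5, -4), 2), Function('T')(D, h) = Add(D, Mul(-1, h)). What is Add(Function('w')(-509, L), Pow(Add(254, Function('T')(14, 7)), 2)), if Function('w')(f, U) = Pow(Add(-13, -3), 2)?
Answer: 68377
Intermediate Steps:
L = 1 (L = Pow(1, 2) = 1)
Function('w')(f, U) = 256 (Function('w')(f, U) = Pow(-16, 2) = 256)
Add(Function('w')(-509, L), Pow(Add(254, Function('T')(14, 7)), 2)) = Add(256, Pow(Add(254, Add(14, Mul(-1, 7))), 2)) = Add(256, Pow(Add(254, Add(14, -7)), 2)) = Add(256, Pow(Add(254, 7), 2)) = Add(256, Pow(261, 2)) = Add(256, 68121) = 68377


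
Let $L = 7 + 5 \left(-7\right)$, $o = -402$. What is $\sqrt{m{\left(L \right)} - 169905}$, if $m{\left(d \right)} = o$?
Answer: $3 i \sqrt{18923} \approx 412.68 i$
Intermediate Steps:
$L = -28$ ($L = 7 - 35 = -28$)
$m{\left(d \right)} = -402$
$\sqrt{m{\left(L \right)} - 169905} = \sqrt{-402 - 169905} = \sqrt{-170307} = 3 i \sqrt{18923}$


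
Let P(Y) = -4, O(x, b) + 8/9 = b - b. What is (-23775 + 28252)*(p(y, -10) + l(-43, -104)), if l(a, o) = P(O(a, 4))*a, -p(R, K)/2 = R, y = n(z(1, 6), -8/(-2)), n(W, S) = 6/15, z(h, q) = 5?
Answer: 3832312/5 ≈ 7.6646e+5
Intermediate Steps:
O(x, b) = -8/9 (O(x, b) = -8/9 + (b - b) = -8/9 + 0 = -8/9)
n(W, S) = 2/5 (n(W, S) = 6*(1/15) = 2/5)
y = 2/5 ≈ 0.40000
p(R, K) = -2*R
l(a, o) = -4*a
(-23775 + 28252)*(p(y, -10) + l(-43, -104)) = (-23775 + 28252)*(-2*2/5 - 4*(-43)) = 4477*(-4/5 + 172) = 4477*(856/5) = 3832312/5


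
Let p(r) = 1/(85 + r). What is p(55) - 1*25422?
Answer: -3559079/140 ≈ -25422.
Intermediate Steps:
p(55) - 1*25422 = 1/(85 + 55) - 1*25422 = 1/140 - 25422 = -3559079/140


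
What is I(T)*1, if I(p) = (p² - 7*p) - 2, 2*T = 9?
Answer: -53/4 ≈ -13.250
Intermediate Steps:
T = 9/2 (T = (½)*9 = 9/2 ≈ 4.5000)
I(p) = -2 + p² - 7*p
I(T)*1 = (-2 + (9/2)² - 7*9/2)*1 = (-2 + 81/4 - 63/2)*1 = -53/4*1 = -53/4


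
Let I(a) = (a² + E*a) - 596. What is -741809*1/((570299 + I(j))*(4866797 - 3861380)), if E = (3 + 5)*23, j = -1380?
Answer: -741809/2232209731311 ≈ -3.3232e-7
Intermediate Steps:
E = 184 (E = 8*23 = 184)
I(a) = -596 + a² + 184*a (I(a) = (a² + 184*a) - 596 = -596 + a² + 184*a)
-741809*1/((570299 + I(j))*(4866797 - 3861380)) = -741809*1/((570299 + (-596 + (-1380)² + 184*(-1380)))*(4866797 - 3861380)) = -741809*1/(1005417*(570299 + (-596 + 1904400 - 253920))) = -741809*1/(1005417*(570299 + 1649884)) = -741809/(2220183*1005417) = -741809/2232209731311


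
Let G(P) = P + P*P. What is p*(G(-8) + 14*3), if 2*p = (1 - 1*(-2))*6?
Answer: 882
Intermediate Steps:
G(P) = P + P**2
p = 9 (p = ((1 - 1*(-2))*6)/2 = ((1 + 2)*6)/2 = (3*6)/2 = (1/2)*18 = 9)
p*(G(-8) + 14*3) = 9*(-8*(1 - 8) + 14*3) = 9*(-8*(-7) + 42) = 9*(56 + 42) = 9*98 = 882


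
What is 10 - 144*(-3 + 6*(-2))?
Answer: 2170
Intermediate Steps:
10 - 144*(-3 + 6*(-2)) = 10 - 144*(-3 - 12) = 10 - 144*(-15) = 10 + 2160 = 2170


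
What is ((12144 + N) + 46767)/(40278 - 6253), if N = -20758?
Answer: 38153/34025 ≈ 1.1213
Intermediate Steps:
((12144 + N) + 46767)/(40278 - 6253) = ((12144 - 20758) + 46767)/(40278 - 6253) = (-8614 + 46767)/34025 = 38153*(1/34025) = 38153/34025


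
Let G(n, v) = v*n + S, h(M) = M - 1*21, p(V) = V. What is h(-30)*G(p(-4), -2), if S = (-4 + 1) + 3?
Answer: -408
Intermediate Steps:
S = 0 (S = -3 + 3 = 0)
h(M) = -21 + M (h(M) = M - 21 = -21 + M)
G(n, v) = n*v (G(n, v) = v*n + 0 = n*v + 0 = n*v)
h(-30)*G(p(-4), -2) = (-21 - 30)*(-4*(-2)) = -51*8 = -408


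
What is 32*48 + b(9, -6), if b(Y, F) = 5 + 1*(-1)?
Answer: 1540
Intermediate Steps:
b(Y, F) = 4 (b(Y, F) = 5 - 1 = 4)
32*48 + b(9, -6) = 32*48 + 4 = 1536 + 4 = 1540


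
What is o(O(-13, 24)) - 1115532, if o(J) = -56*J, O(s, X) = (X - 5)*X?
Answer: -1141068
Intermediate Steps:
O(s, X) = X*(-5 + X) (O(s, X) = (-5 + X)*X = X*(-5 + X))
o(O(-13, 24)) - 1115532 = -1344*(-5 + 24) - 1115532 = -1344*19 - 1115532 = -56*456 - 1115532 = -25536 - 1115532 = -1141068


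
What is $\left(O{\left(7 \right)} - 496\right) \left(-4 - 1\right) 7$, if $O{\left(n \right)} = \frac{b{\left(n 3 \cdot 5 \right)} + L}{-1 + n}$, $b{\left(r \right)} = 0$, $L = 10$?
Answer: $\frac{51905}{3} \approx 17302.0$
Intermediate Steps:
$O{\left(n \right)} = \frac{10}{-1 + n}$ ($O{\left(n \right)} = \frac{0 + 10}{-1 + n} = \frac{10}{-1 + n}$)
$\left(O{\left(7 \right)} - 496\right) \left(-4 - 1\right) 7 = \left(\frac{10}{-1 + 7} - 496\right) \left(-4 - 1\right) 7 = \left(\frac{10}{6} - 496\right) \left(\left(-5\right) 7\right) = \left(10 \cdot \frac{1}{6} - 496\right) \left(-35\right) = \left(\frac{5}{3} - 496\right) \left(-35\right) = \left(- \frac{1483}{3}\right) \left(-35\right) = \frac{51905}{3}$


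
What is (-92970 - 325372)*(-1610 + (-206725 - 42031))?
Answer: 104738613172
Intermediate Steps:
(-92970 - 325372)*(-1610 + (-206725 - 42031)) = -418342*(-1610 - 248756) = -418342*(-250366) = 104738613172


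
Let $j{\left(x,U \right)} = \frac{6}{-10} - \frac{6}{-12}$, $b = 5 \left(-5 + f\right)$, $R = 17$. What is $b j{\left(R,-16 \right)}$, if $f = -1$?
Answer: $3$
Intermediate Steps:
$b = -30$ ($b = 5 \left(-5 - 1\right) = 5 \left(-6\right) = -30$)
$j{\left(x,U \right)} = - \frac{1}{10}$ ($j{\left(x,U \right)} = 6 \left(- \frac{1}{10}\right) - - \frac{1}{2} = - \frac{3}{5} + \frac{1}{2} = - \frac{1}{10}$)
$b j{\left(R,-16 \right)} = \left(-30\right) \left(- \frac{1}{10}\right) = 3$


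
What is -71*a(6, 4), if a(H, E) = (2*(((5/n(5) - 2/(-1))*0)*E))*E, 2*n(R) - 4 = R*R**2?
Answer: 0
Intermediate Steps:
n(R) = 2 + R**3/2 (n(R) = 2 + (R*R**2)/2 = 2 + R**3/2)
a(H, E) = 0 (a(H, E) = (2*(((5/(2 + (1/2)*5**3) - 2/(-1))*0)*E))*E = (2*(((5/(2 + (1/2)*125) - 2*(-1))*0)*E))*E = (2*(((5/(2 + 125/2) + 2)*0)*E))*E = (2*(((5/(129/2) + 2)*0)*E))*E = (2*(((5*(2/129) + 2)*0)*E))*E = (2*(((10/129 + 2)*0)*E))*E = (2*(((268/129)*0)*E))*E = (2*(0*E))*E = (2*0)*E = 0*E = 0)
-71*a(6, 4) = -71*0 = 0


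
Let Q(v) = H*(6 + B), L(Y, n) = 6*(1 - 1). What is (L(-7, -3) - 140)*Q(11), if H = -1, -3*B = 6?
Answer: 560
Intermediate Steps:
B = -2 (B = -⅓*6 = -2)
L(Y, n) = 0 (L(Y, n) = 6*0 = 0)
Q(v) = -4 (Q(v) = -(6 - 2) = -1*4 = -4)
(L(-7, -3) - 140)*Q(11) = (0 - 140)*(-4) = -140*(-4) = 560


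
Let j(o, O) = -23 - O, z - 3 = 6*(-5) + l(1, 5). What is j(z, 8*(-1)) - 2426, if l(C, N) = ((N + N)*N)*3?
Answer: -2441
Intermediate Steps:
l(C, N) = 6*N**2 (l(C, N) = ((2*N)*N)*3 = (2*N**2)*3 = 6*N**2)
z = 123 (z = 3 + (6*(-5) + 6*5**2) = 3 + (-30 + 6*25) = 3 + (-30 + 150) = 3 + 120 = 123)
j(z, 8*(-1)) - 2426 = (-23 - 8*(-1)) - 2426 = (-23 - 1*(-8)) - 2426 = (-23 + 8) - 2426 = -15 - 2426 = -2441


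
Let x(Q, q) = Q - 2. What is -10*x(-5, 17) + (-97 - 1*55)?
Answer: -82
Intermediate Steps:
x(Q, q) = -2 + Q
-10*x(-5, 17) + (-97 - 1*55) = -10*(-2 - 5) + (-97 - 1*55) = -10*(-7) + (-97 - 55) = 70 - 152 = -82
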